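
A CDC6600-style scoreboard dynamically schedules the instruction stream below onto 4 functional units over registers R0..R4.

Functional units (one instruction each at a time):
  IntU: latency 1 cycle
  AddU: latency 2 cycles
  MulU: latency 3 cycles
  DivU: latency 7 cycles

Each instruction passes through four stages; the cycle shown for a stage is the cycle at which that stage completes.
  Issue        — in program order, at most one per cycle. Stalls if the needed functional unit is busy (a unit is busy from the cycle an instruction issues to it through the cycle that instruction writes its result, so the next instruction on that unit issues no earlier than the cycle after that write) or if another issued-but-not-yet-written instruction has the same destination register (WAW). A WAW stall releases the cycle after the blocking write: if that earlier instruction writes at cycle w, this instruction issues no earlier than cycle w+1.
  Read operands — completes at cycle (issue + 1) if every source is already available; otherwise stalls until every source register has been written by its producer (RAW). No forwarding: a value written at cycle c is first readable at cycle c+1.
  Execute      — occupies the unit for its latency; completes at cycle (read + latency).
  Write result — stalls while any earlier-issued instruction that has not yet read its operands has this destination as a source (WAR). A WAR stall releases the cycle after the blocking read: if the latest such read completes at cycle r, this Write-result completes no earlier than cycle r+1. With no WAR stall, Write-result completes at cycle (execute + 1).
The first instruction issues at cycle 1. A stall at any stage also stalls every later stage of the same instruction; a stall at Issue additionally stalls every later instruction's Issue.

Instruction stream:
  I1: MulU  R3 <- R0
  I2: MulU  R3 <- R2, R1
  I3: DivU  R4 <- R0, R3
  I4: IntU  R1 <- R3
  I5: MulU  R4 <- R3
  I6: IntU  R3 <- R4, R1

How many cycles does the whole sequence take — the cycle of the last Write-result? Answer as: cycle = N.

cycle = 30

t=1  I1→MulU
t=2  I1 RO
t=5  I1 EX
t=6  I1 WR R3
t=7  I2→MulU
t=8  I2 RO | I3→DivU
t=9  I4→IntU
t=11  I2 EX
t=12  I2 WR R3
t=13  I3 RO | I4 RO
t=14  I4 EX
t=15  I4 WR R1
t=20  I3 EX
t=21  I3 WR R4
t=22  I5→MulU
t=23  I5 RO | I6→IntU
t=26  I5 EX
t=27  I5 WR R4
t=28  I6 RO
t=29  I6 EX
t=30  I6 WR R3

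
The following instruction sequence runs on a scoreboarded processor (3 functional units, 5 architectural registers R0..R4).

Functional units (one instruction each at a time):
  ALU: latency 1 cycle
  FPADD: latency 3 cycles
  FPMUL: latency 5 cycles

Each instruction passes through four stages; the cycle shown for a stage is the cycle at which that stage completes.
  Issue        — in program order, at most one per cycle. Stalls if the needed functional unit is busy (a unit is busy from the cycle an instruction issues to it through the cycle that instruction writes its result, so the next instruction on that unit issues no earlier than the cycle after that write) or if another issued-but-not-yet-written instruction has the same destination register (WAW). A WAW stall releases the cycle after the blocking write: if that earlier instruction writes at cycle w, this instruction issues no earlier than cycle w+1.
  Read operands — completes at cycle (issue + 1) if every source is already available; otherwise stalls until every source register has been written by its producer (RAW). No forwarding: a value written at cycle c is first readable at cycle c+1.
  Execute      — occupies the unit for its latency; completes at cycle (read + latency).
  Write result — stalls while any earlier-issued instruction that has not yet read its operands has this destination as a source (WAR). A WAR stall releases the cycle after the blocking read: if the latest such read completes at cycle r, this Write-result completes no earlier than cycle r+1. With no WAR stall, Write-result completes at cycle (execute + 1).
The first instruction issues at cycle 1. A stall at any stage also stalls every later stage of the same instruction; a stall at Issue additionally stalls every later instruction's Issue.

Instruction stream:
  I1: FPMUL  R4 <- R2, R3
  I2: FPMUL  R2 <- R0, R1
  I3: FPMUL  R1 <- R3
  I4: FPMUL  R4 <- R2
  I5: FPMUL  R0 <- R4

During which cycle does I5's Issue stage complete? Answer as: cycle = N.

cycle = 33

[1] I1 issues→FPMUL
[2] I1 reads
[7] I1 exec-done
[8] I1 writes R4
[9] I2 issues→FPMUL
[10] I2 reads
[15] I2 exec-done
[16] I2 writes R2
[17] I3 issues→FPMUL
[18] I3 reads
[23] I3 exec-done
[24] I3 writes R1
[25] I4 issues→FPMUL
[26] I4 reads
[31] I4 exec-done
[32] I4 writes R4
[33] I5 issues→FPMUL
[34] I5 reads
[39] I5 exec-done
[40] I5 writes R0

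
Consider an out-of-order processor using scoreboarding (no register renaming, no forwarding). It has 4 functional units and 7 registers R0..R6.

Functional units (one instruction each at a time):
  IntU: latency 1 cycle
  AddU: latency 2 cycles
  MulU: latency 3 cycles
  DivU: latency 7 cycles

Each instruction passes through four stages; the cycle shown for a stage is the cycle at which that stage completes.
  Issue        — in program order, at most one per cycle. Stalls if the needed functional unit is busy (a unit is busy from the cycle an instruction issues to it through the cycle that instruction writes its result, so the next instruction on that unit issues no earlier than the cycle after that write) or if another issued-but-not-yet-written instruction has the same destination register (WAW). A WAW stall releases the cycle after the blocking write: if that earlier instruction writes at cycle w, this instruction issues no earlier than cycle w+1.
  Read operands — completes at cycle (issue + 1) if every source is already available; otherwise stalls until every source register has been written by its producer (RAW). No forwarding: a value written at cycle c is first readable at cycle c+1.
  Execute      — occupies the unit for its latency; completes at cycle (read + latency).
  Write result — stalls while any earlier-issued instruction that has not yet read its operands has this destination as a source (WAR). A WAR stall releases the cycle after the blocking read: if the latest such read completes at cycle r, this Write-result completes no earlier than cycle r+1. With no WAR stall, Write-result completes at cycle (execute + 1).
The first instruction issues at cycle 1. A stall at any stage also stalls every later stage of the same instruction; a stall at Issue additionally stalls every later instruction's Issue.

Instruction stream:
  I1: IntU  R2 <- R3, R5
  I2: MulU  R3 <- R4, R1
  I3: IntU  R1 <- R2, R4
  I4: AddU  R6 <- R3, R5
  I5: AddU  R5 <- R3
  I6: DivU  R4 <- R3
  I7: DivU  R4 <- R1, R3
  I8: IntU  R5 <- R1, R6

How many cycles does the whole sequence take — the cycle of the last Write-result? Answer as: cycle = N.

cycle 1: I1 issues→IntU
cycle 2: I1 reads · I2 issues→MulU
cycle 3: I1 exec-done · I2 reads
cycle 4: I1 writes R2
cycle 5: I3 issues→IntU
cycle 6: I2 exec-done · I3 reads · I4 issues→AddU
cycle 7: I2 writes R3 · I3 exec-done
cycle 8: I3 writes R1 · I4 reads
cycle 10: I4 exec-done
cycle 11: I4 writes R6
cycle 12: I5 issues→AddU
cycle 13: I5 reads · I6 issues→DivU
cycle 14: I6 reads
cycle 15: I5 exec-done
cycle 16: I5 writes R5
cycle 21: I6 exec-done
cycle 22: I6 writes R4
cycle 23: I7 issues→DivU
cycle 24: I7 reads · I8 issues→IntU
cycle 25: I8 reads
cycle 26: I8 exec-done
cycle 27: I8 writes R5
cycle 31: I7 exec-done
cycle 32: I7 writes R4

cycle = 32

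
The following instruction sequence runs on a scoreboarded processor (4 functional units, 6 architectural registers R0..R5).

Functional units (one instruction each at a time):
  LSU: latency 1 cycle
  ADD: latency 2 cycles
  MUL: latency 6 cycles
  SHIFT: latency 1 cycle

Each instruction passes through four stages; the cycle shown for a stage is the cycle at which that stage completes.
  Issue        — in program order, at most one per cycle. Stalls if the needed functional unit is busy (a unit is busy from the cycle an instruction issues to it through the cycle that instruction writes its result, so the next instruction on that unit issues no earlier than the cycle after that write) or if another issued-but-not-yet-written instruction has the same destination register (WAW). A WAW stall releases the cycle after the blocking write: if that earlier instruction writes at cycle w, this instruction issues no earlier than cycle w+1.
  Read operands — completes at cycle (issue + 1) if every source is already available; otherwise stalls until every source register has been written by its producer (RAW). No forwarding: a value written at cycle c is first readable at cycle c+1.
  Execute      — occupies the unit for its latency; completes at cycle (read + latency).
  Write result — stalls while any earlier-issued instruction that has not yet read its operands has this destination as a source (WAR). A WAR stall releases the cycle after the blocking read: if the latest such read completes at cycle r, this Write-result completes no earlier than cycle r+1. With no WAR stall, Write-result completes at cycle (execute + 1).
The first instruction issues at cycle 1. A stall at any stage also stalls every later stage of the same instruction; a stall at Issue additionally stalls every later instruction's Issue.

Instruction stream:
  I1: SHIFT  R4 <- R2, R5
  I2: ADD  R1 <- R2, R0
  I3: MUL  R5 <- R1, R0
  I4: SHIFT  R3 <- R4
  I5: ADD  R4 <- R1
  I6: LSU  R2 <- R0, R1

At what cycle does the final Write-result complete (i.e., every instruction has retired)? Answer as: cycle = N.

  I1 | 1 | 2 | 3 | 4
  I2 | 2 | 3 | 5 | 6
  I3 | 3 | 7 | 13 | 14   RAW R1: wait I2 write@6
  I4 | 5 | 6 | 7 | 8   struct: SHIFT busy until I1 writes@4
  I5 | 7 | 8 | 10 | 11   struct: ADD busy until I2 writes@6
  I6 | 8 | 9 | 10 | 11

cycle = 14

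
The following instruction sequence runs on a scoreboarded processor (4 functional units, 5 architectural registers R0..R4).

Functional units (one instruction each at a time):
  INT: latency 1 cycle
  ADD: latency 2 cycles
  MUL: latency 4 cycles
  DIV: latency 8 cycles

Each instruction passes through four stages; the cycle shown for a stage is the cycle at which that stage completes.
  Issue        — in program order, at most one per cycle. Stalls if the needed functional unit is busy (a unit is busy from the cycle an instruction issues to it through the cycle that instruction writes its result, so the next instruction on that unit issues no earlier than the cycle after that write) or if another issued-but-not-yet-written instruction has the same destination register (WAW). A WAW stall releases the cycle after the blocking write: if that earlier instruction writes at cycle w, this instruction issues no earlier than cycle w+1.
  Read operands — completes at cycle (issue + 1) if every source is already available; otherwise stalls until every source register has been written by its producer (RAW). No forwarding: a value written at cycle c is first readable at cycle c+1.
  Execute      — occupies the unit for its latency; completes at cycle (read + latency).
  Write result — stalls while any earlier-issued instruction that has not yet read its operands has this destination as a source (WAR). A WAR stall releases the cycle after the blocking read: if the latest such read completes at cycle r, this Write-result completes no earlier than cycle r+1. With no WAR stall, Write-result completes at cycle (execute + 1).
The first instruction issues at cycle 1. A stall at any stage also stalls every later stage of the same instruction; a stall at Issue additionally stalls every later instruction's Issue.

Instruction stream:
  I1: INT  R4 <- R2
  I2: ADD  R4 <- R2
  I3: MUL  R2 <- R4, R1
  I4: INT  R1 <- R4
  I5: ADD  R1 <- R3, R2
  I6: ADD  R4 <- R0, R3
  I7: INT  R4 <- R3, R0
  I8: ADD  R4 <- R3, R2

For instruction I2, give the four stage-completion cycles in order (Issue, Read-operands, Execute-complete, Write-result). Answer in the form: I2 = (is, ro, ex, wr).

I2 = (5, 6, 8, 9)

[I1] 1/2/3/4
[I2] 5/6/8/9  (WAW R4: wait I1 write@4)
[I3] 6/10/14/15  (RAW R4: wait I2 write@9)
[I4] 7/10/11/12  (RAW R4: wait I2 write@9)
[I5] 13/16/18/19  (WAW R1: wait I4 write@12; RAW R2: wait I3 write@15)
[I6] 20/21/23/24  (struct: ADD busy until I5 writes@19)
[I7] 25/26/27/28  (WAW R4: wait I6 write@24)
[I8] 29/30/32/33  (WAW R4: wait I7 write@28)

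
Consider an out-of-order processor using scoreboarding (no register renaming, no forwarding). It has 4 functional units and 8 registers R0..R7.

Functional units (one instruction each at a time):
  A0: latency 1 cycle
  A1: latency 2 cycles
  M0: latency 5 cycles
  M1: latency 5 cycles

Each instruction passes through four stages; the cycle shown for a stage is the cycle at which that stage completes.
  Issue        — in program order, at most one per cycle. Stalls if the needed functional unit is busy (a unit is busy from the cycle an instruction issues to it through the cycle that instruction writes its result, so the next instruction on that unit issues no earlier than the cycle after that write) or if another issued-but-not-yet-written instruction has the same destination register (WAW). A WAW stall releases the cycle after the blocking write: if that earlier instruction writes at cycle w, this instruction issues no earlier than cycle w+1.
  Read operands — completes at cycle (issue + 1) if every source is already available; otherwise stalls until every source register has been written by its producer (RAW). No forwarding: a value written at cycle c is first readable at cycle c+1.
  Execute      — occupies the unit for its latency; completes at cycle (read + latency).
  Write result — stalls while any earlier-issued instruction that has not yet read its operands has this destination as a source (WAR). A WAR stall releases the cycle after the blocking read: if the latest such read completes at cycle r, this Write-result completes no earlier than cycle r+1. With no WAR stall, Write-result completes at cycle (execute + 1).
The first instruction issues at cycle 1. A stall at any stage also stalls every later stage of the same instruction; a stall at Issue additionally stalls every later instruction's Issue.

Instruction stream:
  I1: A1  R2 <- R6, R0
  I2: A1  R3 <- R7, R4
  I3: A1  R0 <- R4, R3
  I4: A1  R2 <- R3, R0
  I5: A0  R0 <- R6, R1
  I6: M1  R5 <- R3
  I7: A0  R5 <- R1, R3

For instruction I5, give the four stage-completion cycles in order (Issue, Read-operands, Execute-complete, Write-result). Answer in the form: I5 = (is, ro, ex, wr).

I5 = (17, 18, 19, 20)

I1: IS=1 RO=2 EX=4 WR=5
I2: IS=6 RO=7 EX=9 WR=10  [struct: A1 busy until I1 writes@5]
I3: IS=11 RO=12 EX=14 WR=15  [struct: A1 busy until I2 writes@10]
I4: IS=16 RO=17 EX=19 WR=20  [struct: A1 busy until I3 writes@15]
I5: IS=17 RO=18 EX=19 WR=20
I6: IS=18 RO=19 EX=24 WR=25
I7: IS=26 RO=27 EX=28 WR=29  [WAW R5: wait I6 write@25]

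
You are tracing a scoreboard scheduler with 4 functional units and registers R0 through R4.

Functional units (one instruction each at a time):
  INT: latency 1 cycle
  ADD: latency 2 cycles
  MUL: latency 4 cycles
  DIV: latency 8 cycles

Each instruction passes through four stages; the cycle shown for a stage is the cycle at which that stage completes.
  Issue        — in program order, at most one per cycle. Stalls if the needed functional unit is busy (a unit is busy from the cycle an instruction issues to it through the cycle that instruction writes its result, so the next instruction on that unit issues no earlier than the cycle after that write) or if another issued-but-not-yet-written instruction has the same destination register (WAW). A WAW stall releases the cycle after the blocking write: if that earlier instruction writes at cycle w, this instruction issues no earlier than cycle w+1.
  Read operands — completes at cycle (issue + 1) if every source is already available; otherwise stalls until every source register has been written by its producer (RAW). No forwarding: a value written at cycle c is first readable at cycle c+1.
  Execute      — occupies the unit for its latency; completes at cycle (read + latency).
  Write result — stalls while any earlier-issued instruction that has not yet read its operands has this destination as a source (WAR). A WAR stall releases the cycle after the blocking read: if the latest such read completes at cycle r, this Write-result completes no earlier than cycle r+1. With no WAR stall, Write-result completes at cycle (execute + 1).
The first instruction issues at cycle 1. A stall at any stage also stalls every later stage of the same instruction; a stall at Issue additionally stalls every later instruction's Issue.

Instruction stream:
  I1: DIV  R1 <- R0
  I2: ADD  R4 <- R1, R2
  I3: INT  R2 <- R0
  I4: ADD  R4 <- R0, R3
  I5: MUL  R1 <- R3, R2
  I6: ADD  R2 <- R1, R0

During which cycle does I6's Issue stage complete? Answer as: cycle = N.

cycle = 21

c1: I1 dispatched to DIV
c2: I1 operands ready; I2 dispatched to ADD
c3: I3 dispatched to INT
c4: I3 operands ready
c5: I3 complete
c10: I1 complete
c11: R1←I1
c12: I2 operands ready
c13: R2←I3
c14: I2 complete
c15: R4←I2
c16: I4 dispatched to ADD
c17: I4 operands ready; I5 dispatched to MUL
c18: I5 operands ready
c19: I4 complete
c20: R4←I4
c21: I6 dispatched to ADD
c22: I5 complete
c23: R1←I5
c24: I6 operands ready
c26: I6 complete
c27: R2←I6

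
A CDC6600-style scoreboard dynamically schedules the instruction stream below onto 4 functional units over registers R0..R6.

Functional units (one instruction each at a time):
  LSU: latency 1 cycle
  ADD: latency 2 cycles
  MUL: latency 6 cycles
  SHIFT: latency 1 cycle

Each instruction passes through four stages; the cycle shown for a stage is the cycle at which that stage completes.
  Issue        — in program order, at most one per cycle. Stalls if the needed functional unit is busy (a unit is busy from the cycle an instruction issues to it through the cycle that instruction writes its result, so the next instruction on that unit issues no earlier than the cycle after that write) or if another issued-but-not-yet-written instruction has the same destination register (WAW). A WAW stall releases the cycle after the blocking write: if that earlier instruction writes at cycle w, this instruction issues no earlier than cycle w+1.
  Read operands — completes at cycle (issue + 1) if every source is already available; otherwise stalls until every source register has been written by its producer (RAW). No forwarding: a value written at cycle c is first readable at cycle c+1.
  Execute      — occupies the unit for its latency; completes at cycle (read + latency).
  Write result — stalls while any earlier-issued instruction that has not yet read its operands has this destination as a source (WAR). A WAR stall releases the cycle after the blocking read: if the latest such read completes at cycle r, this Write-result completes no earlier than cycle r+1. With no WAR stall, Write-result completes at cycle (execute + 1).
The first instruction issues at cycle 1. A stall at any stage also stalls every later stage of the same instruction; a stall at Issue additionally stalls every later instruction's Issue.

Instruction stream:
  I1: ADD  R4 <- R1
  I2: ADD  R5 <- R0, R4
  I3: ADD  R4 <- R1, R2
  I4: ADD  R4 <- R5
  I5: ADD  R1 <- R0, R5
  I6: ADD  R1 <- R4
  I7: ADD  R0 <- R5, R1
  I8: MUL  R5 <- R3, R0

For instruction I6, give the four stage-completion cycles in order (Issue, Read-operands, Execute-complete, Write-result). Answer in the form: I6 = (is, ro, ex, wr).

I6 = (26, 27, 29, 30)

c1: I1 issues→ADD
c2: I1 reads
c4: I1 exec-done
c5: I1 writes R4
c6: I2 issues→ADD
c7: I2 reads
c9: I2 exec-done
c10: I2 writes R5
c11: I3 issues→ADD
c12: I3 reads
c14: I3 exec-done
c15: I3 writes R4
c16: I4 issues→ADD
c17: I4 reads
c19: I4 exec-done
c20: I4 writes R4
c21: I5 issues→ADD
c22: I5 reads
c24: I5 exec-done
c25: I5 writes R1
c26: I6 issues→ADD
c27: I6 reads
c29: I6 exec-done
c30: I6 writes R1
c31: I7 issues→ADD
c32: I7 reads · I8 issues→MUL
c34: I7 exec-done
c35: I7 writes R0
c36: I8 reads
c42: I8 exec-done
c43: I8 writes R5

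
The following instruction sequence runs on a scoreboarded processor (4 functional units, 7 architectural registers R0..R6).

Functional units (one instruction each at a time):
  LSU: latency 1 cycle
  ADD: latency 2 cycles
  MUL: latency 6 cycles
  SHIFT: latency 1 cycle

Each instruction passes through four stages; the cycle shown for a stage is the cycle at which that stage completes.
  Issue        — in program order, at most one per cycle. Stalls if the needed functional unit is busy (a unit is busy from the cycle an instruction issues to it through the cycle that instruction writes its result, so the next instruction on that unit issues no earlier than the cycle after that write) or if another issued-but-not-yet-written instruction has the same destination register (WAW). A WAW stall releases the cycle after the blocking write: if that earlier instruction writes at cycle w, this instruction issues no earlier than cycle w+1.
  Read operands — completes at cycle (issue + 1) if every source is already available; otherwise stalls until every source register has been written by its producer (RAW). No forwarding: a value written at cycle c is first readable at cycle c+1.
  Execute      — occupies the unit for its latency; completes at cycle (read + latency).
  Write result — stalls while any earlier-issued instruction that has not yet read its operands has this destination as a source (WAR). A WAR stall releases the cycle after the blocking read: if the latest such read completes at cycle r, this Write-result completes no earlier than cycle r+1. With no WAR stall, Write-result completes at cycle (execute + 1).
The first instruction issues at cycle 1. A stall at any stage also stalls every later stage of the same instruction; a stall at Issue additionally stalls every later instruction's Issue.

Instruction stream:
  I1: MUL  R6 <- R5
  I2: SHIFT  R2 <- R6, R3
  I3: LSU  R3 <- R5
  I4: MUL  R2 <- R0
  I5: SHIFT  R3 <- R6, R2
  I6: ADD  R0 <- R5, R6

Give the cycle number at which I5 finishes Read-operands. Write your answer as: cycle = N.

[1] I1 dispatched to MUL
[2] I1 operands ready, I2 dispatched to SHIFT
[3] I3 dispatched to LSU
[4] I3 operands ready
[5] I3 complete
[8] I1 complete
[9] R6←I1
[10] I2 operands ready
[11] I2 complete, R3←I3
[12] R2←I2
[13] I4 dispatched to MUL
[14] I4 operands ready, I5 dispatched to SHIFT
[15] I6 dispatched to ADD
[16] I6 operands ready
[18] I6 complete
[19] R0←I6
[20] I4 complete
[21] R2←I4
[22] I5 operands ready
[23] I5 complete
[24] R3←I5

cycle = 22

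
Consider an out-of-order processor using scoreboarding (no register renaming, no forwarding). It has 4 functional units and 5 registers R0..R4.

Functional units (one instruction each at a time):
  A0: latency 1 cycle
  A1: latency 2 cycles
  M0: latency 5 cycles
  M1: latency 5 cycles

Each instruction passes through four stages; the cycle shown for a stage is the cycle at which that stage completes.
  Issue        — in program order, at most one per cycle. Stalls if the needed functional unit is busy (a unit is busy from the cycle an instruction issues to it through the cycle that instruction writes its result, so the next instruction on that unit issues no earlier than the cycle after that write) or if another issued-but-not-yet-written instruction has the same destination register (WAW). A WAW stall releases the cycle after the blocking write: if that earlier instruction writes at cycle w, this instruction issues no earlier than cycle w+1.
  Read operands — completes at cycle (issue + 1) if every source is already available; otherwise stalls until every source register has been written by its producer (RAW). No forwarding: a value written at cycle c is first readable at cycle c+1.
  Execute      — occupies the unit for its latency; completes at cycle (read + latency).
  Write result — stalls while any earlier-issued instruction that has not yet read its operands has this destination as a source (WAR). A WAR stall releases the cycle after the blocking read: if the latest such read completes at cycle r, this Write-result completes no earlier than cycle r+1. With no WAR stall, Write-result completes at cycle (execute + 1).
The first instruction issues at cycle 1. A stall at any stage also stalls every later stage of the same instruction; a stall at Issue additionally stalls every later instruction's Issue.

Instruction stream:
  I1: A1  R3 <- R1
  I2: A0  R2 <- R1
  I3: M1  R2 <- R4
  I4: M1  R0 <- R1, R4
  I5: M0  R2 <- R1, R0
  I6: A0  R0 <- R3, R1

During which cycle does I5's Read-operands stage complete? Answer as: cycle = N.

[1] issue I1 (A1)
[2] I1 read-ops · issue I2 (A0)
[3] I2 read-ops
[4] I1 finished on A1 · I2 finished on A0
[5] I1→R3 · I2→R2
[6] issue I3 (M1)
[7] I3 read-ops
[12] I3 finished on M1
[13] I3→R2
[14] issue I4 (M1)
[15] I4 read-ops · issue I5 (M0)
[20] I4 finished on M1
[21] I4→R0
[22] I5 read-ops · issue I6 (A0)
[23] I6 read-ops
[24] I6 finished on A0
[25] I6→R0
[27] I5 finished on M0
[28] I5→R2

cycle = 22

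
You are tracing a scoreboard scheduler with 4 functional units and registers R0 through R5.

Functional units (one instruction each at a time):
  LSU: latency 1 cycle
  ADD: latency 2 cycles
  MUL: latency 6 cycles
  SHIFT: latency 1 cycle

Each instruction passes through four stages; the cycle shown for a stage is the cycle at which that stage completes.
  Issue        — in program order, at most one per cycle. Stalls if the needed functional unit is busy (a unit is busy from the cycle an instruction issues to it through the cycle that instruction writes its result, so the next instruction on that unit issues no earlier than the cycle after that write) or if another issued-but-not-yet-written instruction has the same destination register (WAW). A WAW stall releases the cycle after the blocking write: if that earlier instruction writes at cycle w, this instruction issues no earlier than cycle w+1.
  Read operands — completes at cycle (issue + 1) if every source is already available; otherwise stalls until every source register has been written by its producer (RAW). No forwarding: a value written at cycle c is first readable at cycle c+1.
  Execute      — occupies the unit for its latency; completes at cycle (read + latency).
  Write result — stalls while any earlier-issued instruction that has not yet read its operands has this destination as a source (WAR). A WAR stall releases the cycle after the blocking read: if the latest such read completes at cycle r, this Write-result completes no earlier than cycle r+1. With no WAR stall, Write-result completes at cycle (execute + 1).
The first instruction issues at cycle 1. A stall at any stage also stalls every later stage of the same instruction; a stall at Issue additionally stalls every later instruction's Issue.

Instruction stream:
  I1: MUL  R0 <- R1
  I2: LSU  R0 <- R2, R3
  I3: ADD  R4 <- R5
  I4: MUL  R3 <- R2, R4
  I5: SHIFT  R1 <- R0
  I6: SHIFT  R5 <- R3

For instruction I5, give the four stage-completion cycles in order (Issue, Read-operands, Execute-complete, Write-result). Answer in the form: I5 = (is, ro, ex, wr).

I5 = (13, 14, 15, 16)

I1  is:1  ro:2  ex:8  wr:9
I2  is:10  ro:11  ex:12  wr:13  — WAW R0: wait I1 write@9
I3  is:11  ro:12  ex:14  wr:15
I4  is:12  ro:16  ex:22  wr:23  — RAW R4: wait I3 write@15
I5  is:13  ro:14  ex:15  wr:16
I6  is:17  ro:24  ex:25  wr:26  — struct: SHIFT busy until I5 writes@16, RAW R3: wait I4 write@23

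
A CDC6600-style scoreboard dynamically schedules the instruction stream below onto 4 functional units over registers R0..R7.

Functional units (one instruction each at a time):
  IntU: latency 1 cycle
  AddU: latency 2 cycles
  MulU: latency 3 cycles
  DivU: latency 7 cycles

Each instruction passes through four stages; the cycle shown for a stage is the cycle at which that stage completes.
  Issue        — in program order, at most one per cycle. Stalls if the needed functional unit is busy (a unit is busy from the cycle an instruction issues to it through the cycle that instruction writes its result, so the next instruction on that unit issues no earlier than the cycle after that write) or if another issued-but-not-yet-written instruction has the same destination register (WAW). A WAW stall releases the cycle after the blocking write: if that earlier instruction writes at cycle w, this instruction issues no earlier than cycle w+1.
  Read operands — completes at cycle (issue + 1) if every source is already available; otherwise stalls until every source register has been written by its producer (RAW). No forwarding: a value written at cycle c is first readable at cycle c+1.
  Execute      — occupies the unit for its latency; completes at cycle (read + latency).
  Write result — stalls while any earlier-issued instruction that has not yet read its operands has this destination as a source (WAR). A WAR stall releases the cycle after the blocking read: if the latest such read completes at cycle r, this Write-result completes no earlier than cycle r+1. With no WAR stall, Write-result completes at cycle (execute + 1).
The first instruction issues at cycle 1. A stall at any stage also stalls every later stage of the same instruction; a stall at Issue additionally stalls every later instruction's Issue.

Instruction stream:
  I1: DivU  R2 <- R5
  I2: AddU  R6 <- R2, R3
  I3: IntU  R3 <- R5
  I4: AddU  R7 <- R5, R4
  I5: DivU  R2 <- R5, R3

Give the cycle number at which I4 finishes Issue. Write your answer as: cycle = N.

cycle = 15

  I1 | 1 | 2 | 9 | 10
  I2 | 2 | 11 | 13 | 14   RAW R2: wait I1 write@10
  I3 | 3 | 4 | 5 | 12   WAR R3: wait I2 read@11
  I4 | 15 | 16 | 18 | 19   struct: AddU busy until I2 writes@14
  I5 | 16 | 17 | 24 | 25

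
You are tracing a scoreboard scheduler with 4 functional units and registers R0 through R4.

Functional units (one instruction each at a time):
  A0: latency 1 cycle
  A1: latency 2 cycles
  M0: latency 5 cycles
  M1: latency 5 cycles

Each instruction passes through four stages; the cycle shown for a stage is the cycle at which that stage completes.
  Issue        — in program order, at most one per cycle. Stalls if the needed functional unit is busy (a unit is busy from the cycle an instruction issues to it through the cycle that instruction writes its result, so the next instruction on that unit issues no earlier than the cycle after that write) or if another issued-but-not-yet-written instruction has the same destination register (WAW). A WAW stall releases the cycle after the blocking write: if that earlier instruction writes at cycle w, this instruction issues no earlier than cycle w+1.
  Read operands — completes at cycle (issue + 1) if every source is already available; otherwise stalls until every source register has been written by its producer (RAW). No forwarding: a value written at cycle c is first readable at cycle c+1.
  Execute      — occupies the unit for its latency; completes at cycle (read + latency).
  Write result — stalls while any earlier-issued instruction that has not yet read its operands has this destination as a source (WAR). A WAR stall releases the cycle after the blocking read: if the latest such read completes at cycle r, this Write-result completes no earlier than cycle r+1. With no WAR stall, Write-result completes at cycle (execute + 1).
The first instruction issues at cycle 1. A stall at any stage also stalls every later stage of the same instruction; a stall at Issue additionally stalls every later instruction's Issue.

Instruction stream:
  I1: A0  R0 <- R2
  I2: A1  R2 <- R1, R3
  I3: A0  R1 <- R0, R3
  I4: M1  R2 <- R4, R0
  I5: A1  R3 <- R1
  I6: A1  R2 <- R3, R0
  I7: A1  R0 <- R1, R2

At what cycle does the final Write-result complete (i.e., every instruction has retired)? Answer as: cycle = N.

cycle = 24

[1] issue I1 (A0)
[2] I1 read-ops · issue I2 (A1)
[3] I1 finished on A0 · I2 read-ops
[4] I1→R0
[5] I2 finished on A1 · issue I3 (A0)
[6] I2→R2 · I3 read-ops
[7] I3 finished on A0 · issue I4 (M1)
[8] I3→R1 · I4 read-ops · issue I5 (A1)
[9] I5 read-ops
[11] I5 finished on A1
[12] I5→R3
[13] I4 finished on M1
[14] I4→R2
[15] issue I6 (A1)
[16] I6 read-ops
[18] I6 finished on A1
[19] I6→R2
[20] issue I7 (A1)
[21] I7 read-ops
[23] I7 finished on A1
[24] I7→R0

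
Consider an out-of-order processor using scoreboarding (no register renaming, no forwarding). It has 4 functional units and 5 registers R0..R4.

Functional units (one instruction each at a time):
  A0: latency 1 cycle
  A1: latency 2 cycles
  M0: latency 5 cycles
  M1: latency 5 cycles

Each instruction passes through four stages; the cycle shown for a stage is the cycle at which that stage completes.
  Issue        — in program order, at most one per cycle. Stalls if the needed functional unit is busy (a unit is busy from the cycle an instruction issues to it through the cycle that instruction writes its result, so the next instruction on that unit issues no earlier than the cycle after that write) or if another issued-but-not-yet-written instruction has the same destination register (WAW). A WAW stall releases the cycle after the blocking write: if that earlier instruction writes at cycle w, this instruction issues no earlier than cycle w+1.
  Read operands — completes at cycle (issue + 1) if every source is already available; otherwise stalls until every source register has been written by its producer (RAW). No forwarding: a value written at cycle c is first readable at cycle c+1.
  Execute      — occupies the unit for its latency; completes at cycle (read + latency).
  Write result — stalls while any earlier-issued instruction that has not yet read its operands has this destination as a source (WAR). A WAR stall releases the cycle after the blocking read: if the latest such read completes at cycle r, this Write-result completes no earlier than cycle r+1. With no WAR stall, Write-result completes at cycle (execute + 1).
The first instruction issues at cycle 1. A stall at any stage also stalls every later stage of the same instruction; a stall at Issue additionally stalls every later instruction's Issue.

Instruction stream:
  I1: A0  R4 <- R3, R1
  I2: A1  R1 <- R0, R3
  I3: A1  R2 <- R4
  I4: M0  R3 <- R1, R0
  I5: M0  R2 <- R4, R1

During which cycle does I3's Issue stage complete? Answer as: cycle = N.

cycle = 7

[I1] 1/2/3/4
[I2] 2/3/5/6
[I3] 7/8/10/11  (struct: A1 busy until I2 writes@6)
[I4] 8/9/14/15
[I5] 16/17/22/23  (struct: M0 busy until I4 writes@15)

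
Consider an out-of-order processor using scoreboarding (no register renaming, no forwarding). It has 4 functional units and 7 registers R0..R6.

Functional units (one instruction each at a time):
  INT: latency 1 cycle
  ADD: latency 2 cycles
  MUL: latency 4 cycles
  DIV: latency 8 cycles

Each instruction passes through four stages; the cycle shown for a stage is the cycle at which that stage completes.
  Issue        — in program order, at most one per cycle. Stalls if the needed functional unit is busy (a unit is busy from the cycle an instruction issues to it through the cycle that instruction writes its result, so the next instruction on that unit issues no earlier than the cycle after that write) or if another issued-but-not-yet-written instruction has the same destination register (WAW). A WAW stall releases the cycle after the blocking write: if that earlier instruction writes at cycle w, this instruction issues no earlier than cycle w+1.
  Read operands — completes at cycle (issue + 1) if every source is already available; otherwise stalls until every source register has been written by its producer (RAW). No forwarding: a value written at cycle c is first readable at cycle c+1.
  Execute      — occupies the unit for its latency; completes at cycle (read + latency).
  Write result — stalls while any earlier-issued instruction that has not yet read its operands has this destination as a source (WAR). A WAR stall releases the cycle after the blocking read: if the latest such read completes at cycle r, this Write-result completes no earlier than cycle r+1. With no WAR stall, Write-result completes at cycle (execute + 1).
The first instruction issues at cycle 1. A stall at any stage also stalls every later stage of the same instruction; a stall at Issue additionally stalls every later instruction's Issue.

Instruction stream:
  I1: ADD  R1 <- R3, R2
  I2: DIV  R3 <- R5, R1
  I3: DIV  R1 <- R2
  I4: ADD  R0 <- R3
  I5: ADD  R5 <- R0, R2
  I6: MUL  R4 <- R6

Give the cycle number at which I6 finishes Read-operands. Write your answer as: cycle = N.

cycle = 24

1) issue 1, read 2, done 4, write 5
2) issue 2, read 6, done 14, write 15  <RAW R1: wait I1 write@5>
3) issue 16, read 17, done 25, write 26  <struct: DIV busy until I2 writes@15>
4) issue 17, read 18, done 20, write 21
5) issue 22, read 23, done 25, write 26  <struct: ADD busy until I4 writes@21>
6) issue 23, read 24, done 28, write 29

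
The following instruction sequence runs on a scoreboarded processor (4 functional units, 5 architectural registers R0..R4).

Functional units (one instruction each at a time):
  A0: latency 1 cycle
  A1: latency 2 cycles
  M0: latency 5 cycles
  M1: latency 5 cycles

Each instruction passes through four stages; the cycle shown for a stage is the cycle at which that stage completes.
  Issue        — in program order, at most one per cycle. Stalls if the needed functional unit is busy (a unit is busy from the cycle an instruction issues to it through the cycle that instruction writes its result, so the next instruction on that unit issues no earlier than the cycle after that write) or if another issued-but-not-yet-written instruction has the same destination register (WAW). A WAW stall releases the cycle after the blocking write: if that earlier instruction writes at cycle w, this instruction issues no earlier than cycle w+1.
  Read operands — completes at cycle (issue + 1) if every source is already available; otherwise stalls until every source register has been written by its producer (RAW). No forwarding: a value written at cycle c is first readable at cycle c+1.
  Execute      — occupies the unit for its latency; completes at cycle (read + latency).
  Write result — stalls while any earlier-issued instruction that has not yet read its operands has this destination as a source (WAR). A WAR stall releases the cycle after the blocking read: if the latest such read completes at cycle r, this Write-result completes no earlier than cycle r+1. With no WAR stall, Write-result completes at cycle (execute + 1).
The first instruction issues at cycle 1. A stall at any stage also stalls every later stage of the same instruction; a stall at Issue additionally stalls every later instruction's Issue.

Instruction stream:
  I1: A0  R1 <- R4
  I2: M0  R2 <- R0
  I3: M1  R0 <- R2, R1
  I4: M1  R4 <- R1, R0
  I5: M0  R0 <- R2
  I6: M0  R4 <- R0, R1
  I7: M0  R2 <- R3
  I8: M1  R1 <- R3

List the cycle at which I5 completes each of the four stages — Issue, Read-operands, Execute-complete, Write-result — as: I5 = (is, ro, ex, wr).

I1 -> (1, 2, 3, 4)
I2 -> (2, 3, 8, 9)
I3 -> (3, 10, 15, 16)  // RAW R2: wait I2 write@9
I4 -> (17, 18, 23, 24)  // struct: M1 busy until I3 writes@16
I5 -> (18, 19, 24, 25)
I6 -> (26, 27, 32, 33)  // struct: M0 busy until I5 writes@25
I7 -> (34, 35, 40, 41)  // struct: M0 busy until I6 writes@33
I8 -> (35, 36, 41, 42)

I5 = (18, 19, 24, 25)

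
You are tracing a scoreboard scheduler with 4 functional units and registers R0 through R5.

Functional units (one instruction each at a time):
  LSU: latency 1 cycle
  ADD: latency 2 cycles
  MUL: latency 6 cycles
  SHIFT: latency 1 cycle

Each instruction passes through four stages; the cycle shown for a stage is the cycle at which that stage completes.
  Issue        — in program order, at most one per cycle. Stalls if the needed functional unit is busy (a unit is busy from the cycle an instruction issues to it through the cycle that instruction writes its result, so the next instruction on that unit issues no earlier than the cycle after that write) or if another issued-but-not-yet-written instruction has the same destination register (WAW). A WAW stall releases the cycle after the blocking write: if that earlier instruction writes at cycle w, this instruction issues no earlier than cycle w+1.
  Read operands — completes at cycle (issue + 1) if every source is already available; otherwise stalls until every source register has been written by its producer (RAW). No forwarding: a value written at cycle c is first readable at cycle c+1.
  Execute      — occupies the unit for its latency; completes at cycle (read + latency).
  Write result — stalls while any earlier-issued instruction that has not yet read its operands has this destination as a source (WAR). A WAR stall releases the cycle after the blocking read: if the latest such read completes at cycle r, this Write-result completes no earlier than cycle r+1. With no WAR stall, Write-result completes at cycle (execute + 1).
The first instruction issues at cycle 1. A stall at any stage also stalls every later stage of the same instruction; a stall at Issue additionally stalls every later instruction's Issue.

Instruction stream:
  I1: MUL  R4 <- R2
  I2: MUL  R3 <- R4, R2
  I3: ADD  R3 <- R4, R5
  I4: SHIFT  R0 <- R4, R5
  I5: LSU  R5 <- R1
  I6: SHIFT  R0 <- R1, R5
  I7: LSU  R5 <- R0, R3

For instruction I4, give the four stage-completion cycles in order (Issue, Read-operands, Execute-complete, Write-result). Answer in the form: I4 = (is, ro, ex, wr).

I4 = (20, 21, 22, 23)

I1: IS=1 RO=2 EX=8 WR=9
I2: IS=10 RO=11 EX=17 WR=18  [struct: MUL busy until I1 writes@9]
I3: IS=19 RO=20 EX=22 WR=23  [WAW R3: wait I2 write@18]
I4: IS=20 RO=21 EX=22 WR=23
I5: IS=21 RO=22 EX=23 WR=24
I6: IS=24 RO=25 EX=26 WR=27  [struct: SHIFT busy until I4 writes@23]
I7: IS=25 RO=28 EX=29 WR=30  [RAW R0: wait I6 write@27]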